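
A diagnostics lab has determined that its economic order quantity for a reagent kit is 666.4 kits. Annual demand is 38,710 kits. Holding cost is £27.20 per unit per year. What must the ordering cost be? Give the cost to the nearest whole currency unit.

S ≈ £156

Squaring Q* = √(2DS/H) gives Q*² = 2DS/H.
From Q* = √(2DS/H): S = Q*²H / (2D) = 666.4² × 27.2 / (2 × 38,710) = 156.0220.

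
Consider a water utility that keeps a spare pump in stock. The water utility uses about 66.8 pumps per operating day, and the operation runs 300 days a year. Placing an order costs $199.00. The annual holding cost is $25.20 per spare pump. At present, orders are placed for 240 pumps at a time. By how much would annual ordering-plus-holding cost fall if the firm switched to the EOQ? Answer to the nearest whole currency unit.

Annual demand D = 66.8 × 300 = 20,040.
EOQ = √(2DS/H) = √(2 × 20,040 × 199 / 25.2) ≈ 562.59.
Cost at Q* = (D/Q*)S + (Q*/2)H = √(2DSH) ≈ $14,177.21.
Cost at Q = 240: (20,040/240)×199 + (240/2)×25.2 = $16,616.50 + $3,024.00 = $19,640.50.
Excess = $19,640.50 − $14,177.21 = $5,463.29.

Extra cost ≈ $5,463 per year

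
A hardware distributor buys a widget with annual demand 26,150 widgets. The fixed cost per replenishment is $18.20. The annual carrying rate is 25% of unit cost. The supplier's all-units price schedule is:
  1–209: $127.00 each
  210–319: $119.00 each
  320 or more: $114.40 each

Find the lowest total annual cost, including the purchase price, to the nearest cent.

Holding cost per unit per year at price C is H = 0.25·C.
For each price level, check whether its EOQ is feasible; otherwise the best quantity at that price is the breakpoint.
EOQ at $127.00 = 173.1 (feasible in tier 1): TC = 26,150×$127.00 + (26,150/173.1)×18.2 + (173.1/2)×0.25×$127.00 = $3,326,547.41.
EOQ at $119.00 = 178.9 < 210, so use break Q=210: TC = 26,150×$119.00 + (26,150/210.0)×18.2 + (210.0/2)×0.25×$119.00 = $3,117,240.08.
EOQ at $114.40 = 182.4 < 320, so use break Q=320: TC = 26,150×$114.40 + (26,150/320.0)×18.2 + (320.0/2)×0.25×$114.40 = $2,997,623.28.
Lowest total cost among the candidates is at Q = 320.0.

TC* ≈ $2,997,623.28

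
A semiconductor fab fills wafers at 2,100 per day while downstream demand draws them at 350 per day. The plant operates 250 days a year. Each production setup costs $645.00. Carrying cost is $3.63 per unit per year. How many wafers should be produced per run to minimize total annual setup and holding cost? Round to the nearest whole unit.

Annual demand D = 350 × 250 = 87,500.
Production build-up factor (1 − d/p) = 1 − 350/2,100 = 0.8333.
Q* = √(2DS / (H(1 − d/p))) = √(2 × 87,500 × 645 / (3.63 × 0.8333)).
= √(112,875,000 / 3.025) ≈ 6108.523.

Q* ≈ 6,109 wafers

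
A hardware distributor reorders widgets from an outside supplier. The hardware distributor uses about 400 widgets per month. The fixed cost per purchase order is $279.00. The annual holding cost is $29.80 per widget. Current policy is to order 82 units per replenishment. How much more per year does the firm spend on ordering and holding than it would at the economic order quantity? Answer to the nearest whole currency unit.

Annual demand D = 400 × 12 = 4,800.
EOQ = √(2DS/H) = √(2 × 4,800 × 279 / 29.8) ≈ 299.80.
Cost at Q* = (D/Q*)S + (Q*/2)H = √(2DSH) ≈ $8,934.00.
Cost at Q = 82: (4,800/82)×279 + (82/2)×29.8 = $16,331.71 + $1,221.80 = $17,553.51.
Excess = $17,553.51 − $8,934.00 = $8,619.51.

Extra cost ≈ $8,620 per year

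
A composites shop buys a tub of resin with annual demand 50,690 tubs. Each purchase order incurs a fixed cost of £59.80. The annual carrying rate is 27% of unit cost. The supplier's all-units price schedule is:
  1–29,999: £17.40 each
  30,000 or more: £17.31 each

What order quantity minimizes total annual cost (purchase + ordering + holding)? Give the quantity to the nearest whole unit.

Q* ≈ 1,136 tubs

Holding cost per unit per year at price C is H = 0.27·C.
For each price level, check whether its EOQ is feasible; otherwise the best quantity at that price is the breakpoint.
EOQ at £17.40 = 1136.0 (feasible in tier 1): TC = 50,690×£17.40 + (50,690/1136.0)×59.8 + (1136.0/2)×0.27×£17.40 = £887,342.83.
EOQ at £17.31 = 1138.9 < 30000, so use break Q=30000: TC = 50,690×£17.31 + (50,690/30000.0)×59.8 + (30000.0/2)×0.27×£17.31 = £947,650.44.
Lowest total cost is £887,342.83 at Q = 1136.0.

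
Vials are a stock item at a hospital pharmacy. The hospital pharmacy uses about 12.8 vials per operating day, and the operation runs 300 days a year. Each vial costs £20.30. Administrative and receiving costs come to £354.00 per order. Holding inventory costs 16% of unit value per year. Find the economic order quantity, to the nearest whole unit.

Annual demand D = 12.8 × 300 = 3,840.
Holding cost H = 0.16 × £20.30 = £3.2480 per unit per year.
EOQ = √(2DS / H) = √(2 × 3,840 × 354 / 3.248).
= √(2,718,720 / 3.248) = √837,044.335 ≈ 914.901.

Q* ≈ 915 vials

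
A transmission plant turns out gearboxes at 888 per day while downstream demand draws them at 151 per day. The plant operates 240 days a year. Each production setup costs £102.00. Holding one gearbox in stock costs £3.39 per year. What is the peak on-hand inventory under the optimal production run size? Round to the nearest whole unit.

I_max ≈ 1,345 gearboxes

Annual demand D = 151 × 240 = 36,240.
Production build-up factor (1 − d/p) = 1 − 151/888 = 0.8300.
Q* = √(2DS / (H(1 − d/p))) = √(2 × 36,240 × 102 / (3.39 × 0.8300)).
= √(7,392,960 / 2.8135) ≈ 1620.996.
Maximum inventory = Q*(1 − d/p) = 1620.996 × 0.8300 ≈ 1345.354.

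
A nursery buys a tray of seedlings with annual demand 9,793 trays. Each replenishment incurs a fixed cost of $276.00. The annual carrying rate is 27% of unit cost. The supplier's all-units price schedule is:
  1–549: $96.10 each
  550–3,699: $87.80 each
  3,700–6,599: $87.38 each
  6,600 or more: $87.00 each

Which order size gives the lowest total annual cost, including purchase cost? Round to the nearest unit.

Q* ≈ 550 trays

Holding cost per unit per year at price C is H = 0.27·C.
Evaluate total cost at each tier's feasible EOQ or, if the EOQ is below the tier, at the tier's minimum quantity.
EOQ at $96.10 = 456.4 (feasible in tier 1): TC = 9,793×$96.10 + (9,793/456.4)×276 + (456.4/2)×0.27×$96.10 = $952,950.55.
EOQ at $87.80 = 477.5 < 550, so use break Q=550: TC = 9,793×$87.80 + (9,793/550.0)×276 + (550.0/2)×0.27×$87.80 = $871,258.86.
EOQ at $87.38 = 478.7 < 3700, so use break Q=3700: TC = 9,793×$87.38 + (9,793/3700.0)×276 + (3700.0/2)×0.27×$87.38 = $900,089.15.
EOQ at $87.00 = 479.7 < 6600, so use break Q=6600: TC = 9,793×$87.00 + (9,793/6600.0)×276 + (6600.0/2)×0.27×$87.00 = $929,917.53.
Lowest total cost is $871,258.86 at Q = 550.0.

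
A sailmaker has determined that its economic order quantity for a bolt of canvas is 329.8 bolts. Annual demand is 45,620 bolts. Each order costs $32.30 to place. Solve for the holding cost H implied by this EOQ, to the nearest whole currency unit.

Invert the EOQ relation Q*² = 2DS/H.
From Q* = √(2DS/H): H = 2DS / Q*² = 2 × 45,620 × 32.3 / 329.8² = 27.0948.

H ≈ $27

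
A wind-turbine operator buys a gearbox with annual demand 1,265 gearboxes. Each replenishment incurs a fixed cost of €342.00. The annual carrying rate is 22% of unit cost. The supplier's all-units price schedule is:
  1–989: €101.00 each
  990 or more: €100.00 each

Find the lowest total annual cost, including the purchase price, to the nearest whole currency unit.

Holding cost per unit per year at price C is H = 0.22·C.
Evaluate total cost at each tier's feasible EOQ or, if the EOQ is below the tier, at the tier's minimum quantity.
EOQ at €101.00 = 197.3 (feasible in tier 1): TC = 1,265×€101.00 + (1,265/197.3)×342 + (197.3/2)×0.22×€101.00 = €132,149.76.
EOQ at €100.00 = 198.3 < 990, so use break Q=990: TC = 1,265×€100.00 + (1,265/990.0)×342 + (990.0/2)×0.22×€100.00 = €137,827.00.
Lowest total cost among the candidates is at Q = 197.3.

TC* ≈ €132,150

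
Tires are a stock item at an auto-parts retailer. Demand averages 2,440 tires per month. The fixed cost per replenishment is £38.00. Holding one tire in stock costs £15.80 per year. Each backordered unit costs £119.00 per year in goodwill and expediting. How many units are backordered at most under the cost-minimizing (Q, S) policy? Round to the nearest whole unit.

S* ≈ 47 tires

Annual demand D = 2,440 × 12 = 29,280.
With planned backorders, Q* = √(2DS/H) · √((H+B)/B).
√(2DS/H) = √(2 × 29,280 × 38 / 15.8) = 375.287.
√((H+B)/B) = √((15.8+119)/119) = 1.0643.
Q* ≈ 399.425.
S* = Q* · H/(H+B) = 399.425 × 15.8/134.8 ≈ 46.817.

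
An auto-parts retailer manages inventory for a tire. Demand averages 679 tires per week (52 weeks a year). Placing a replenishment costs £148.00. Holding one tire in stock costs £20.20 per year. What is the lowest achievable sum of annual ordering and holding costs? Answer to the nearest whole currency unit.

Annual demand D = 679 × 52 = 35,308.
Q* = √(2DS/H) = √(2 × 35,308 × 148 / 20.2) ≈ 719.29.
At Q*, ordering cost (D/Q*)S equals holding cost (Q*/2)H, each = √(DSH/2).
Minimum total = √(2DSH) = √(2 × 35,308 × 148 × 20.2) ≈ 14529.749.

TC* ≈ £14,530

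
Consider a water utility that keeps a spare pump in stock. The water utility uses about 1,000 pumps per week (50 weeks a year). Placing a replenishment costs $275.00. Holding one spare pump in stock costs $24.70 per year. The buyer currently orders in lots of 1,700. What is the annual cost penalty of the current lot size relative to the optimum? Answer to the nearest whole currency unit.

Extra cost ≈ $3,021 per year

Annual demand D = 1,000 × 50 = 50,000.
EOQ = √(2DS/H) = √(2 × 50,000 × 275 / 24.7) ≈ 1055.16.
Cost at Q* = (D/Q*)S + (Q*/2)H = √(2DSH) ≈ $26,062.43.
Cost at Q = 1,700: (50,000/1,700)×275 + (1,700/2)×24.7 = $8,088.24 + $20,995.00 = $29,083.24.
Excess = $29,083.24 − $26,062.43 = $3,020.81.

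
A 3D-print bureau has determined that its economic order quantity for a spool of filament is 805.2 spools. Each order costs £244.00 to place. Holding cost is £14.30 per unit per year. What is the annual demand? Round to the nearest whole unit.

D ≈ 18,999 spools per year

Invert the EOQ relation Q*² = 2DS/H.
From Q* = √(2DS/H): D = Q*²H / (2S) = 805.2² × 14.3 / (2 × 244) = 18998.694.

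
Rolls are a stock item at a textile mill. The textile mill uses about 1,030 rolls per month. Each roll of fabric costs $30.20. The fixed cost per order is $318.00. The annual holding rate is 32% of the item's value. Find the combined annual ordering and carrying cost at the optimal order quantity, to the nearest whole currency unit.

Annual demand D = 1,030 × 12 = 12,360.
Holding cost H = 0.32 × $30.20 = $9.6640 per unit per year.
EOQ = √(2DS/H) = √(2 × 12,360 × 318 / 9.664) ≈ 901.90.
At the optimum the two cost components are equal, so total cost = 2·(Q*/2)H = Q*·H.
Minimum total = √(2DSH) = √(2 × 12,360 × 318 × 9.664) ≈ 8715.981.

TC* ≈ $8,716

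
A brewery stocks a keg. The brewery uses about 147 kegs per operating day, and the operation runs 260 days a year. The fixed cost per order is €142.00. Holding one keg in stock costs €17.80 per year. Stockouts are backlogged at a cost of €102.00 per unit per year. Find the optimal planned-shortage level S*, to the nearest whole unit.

S* ≈ 126 kegs

Annual demand D = 147 × 260 = 38,220.
With planned backorders, Q* = √(2DS/H) · √((H+B)/B).
√(2DS/H) = √(2 × 38,220 × 142 / 17.8) = 780.898.
√((H+B)/B) = √((17.8+102)/102) = 1.0837.
Q* ≈ 846.297.
S* = Q* · H/(H+B) = 846.297 × 17.8/119.8 ≈ 125.744.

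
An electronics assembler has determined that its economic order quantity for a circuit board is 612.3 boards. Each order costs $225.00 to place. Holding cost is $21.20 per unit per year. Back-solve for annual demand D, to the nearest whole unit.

Invert the EOQ relation Q*² = 2DS/H.
From Q* = √(2DS/H): D = Q*²H / (2S) = 612.3² × 21.2 / (2 × 225) = 17662.487.

D ≈ 17,662 boards per year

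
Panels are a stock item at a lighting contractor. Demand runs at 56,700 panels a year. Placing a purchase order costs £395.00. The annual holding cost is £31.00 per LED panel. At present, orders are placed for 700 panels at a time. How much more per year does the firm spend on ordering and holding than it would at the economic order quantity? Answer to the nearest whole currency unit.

Extra cost ≈ £5,581 per year

EOQ = √(2DS/H) = √(2 × 56,700 × 395 / 31) ≈ 1202.05.
Cost at Q* = (D/Q*)S + (Q*/2)H = √(2DSH) ≈ £37,263.70.
Cost at Q = 700: (56,700/700)×395 + (700/2)×31 = £31,995.00 + £10,850.00 = £42,845.00.
Excess = £42,845.00 − £37,263.70 = £5,581.30.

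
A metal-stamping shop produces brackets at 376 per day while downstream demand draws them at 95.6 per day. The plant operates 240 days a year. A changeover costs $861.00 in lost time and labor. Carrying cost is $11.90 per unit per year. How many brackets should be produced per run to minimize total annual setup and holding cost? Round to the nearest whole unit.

Annual demand D = 95.6 × 240 = 22,944.
Production build-up factor (1 − d/p) = 1 − 95.6/376 = 0.7457.
Q* = √(2DS / (H(1 − d/p))) = √(2 × 22,944 × 861 / (11.9 × 0.7457)).
= √(39,509,568 / 8.8744) ≈ 2110.001.

Q* ≈ 2,110 brackets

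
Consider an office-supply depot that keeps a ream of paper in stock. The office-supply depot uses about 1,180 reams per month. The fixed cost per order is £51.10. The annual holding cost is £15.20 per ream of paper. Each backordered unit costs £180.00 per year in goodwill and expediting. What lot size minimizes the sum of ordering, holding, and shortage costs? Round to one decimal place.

Annual demand D = 1,180 × 12 = 14,160.
With planned backorders, Q* = √(2DS/H) · √((H+B)/B).
√(2DS/H) = √(2 × 14,160 × 51.1 / 15.2) = 308.557.
√((H+B)/B) = √((15.2+180)/180) = 1.0414.
Q* ≈ 321.321.

Q* ≈ 321.3 reams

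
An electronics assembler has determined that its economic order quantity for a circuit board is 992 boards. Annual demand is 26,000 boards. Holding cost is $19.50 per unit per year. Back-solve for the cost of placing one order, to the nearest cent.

S ≈ $369.02

Squaring Q* = √(2DS/H) gives Q*² = 2DS/H.
From Q* = √(2DS/H): S = Q*²H / (2D) = 992² × 19.5 / (2 × 26,000) = 369.0240.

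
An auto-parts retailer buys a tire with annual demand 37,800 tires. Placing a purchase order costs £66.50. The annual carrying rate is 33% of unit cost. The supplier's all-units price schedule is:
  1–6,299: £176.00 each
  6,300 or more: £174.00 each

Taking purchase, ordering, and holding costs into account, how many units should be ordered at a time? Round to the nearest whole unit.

Holding cost per unit per year at price C is H = 0.33·C.
Candidates are each tier's EOQ (if it falls in that tier) and each price-break quantity.
EOQ at £176.00 = 294.2 (feasible in tier 1): TC = 37,800×£176.00 + (37,800/294.2)×66.5 + (294.2/2)×0.33×£176.00 = £6,669,887.76.
EOQ at £174.00 = 295.9 < 6300, so use break Q=6300: TC = 37,800×£174.00 + (37,800/6300.0)×66.5 + (6300.0/2)×0.33×£174.00 = £6,758,472.00.
Lowest total cost is £6,669,887.76 at Q = 294.2.

Q* ≈ 294 tires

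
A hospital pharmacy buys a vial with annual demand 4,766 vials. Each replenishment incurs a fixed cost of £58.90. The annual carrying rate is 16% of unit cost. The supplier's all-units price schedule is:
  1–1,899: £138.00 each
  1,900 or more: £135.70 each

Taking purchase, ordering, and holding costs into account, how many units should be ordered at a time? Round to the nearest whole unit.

Holding cost per unit per year at price C is H = 0.16·C.
Candidates are each tier's EOQ (if it falls in that tier) and each price-break quantity.
EOQ at £138.00 = 159.5 (feasible in tier 1): TC = 4,766×£138.00 + (4,766/159.5)×58.9 + (159.5/2)×0.16×£138.00 = £661,228.86.
EOQ at £135.70 = 160.8 < 1900, so use break Q=1900: TC = 4,766×£135.70 + (4,766/1900.0)×58.9 + (1900.0/2)×0.16×£135.70 = £667,520.35.
Lowest total cost is £661,228.86 at Q = 159.5.

Q* ≈ 159 vials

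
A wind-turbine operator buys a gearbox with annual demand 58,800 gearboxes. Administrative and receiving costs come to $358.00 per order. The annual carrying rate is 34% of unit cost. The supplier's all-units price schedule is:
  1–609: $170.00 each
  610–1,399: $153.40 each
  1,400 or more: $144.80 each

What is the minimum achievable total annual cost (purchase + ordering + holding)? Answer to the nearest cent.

Holding cost per unit per year at price C is H = 0.34·C.
Candidates are each tier's EOQ (if it falls in that tier) and each price-break quantity.
Tier 1 ($170.00): EOQ = 853.5 exceeds tier's upper bound 609, so this tier is dominated.
EOQ at $153.40 = 898.4 (feasible in tier 2): TC = 58,800×$153.40 + (58,800/898.4)×358 + (898.4/2)×0.34×$153.40 = $9,066,779.46.
EOQ at $144.80 = 924.7 < 1400, so use break Q=1400: TC = 58,800×$144.80 + (58,800/1400.0)×358 + (1400.0/2)×0.34×$144.80 = $8,563,738.40.
Lowest total cost among the candidates is at Q = 1400.0.

TC* ≈ $8,563,738.40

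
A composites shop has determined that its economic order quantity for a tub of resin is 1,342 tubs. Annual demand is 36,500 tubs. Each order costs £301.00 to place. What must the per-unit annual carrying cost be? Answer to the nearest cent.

The basic EOQ model gives Q* = √(2DS/H); rearrange for the unknown.
From Q* = √(2DS/H): H = 2DS / Q*² = 2 × 36,500 × 301 / 1,342² = 12.2007.

H ≈ £12.20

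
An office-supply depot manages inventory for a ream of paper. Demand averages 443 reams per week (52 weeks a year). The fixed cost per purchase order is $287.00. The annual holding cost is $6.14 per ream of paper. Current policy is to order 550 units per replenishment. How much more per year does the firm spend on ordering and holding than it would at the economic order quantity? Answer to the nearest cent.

Annual demand D = 443 × 52 = 23,036.
EOQ = √(2DS/H) = √(2 × 23,036 × 287 / 6.14) ≈ 1467.49.
Cost at Q* = (D/Q*)S + (Q*/2)H = √(2DSH) ≈ $9,010.39.
Cost at Q = 550: (23,036/550)×287 + (550/2)×6.14 = $12,020.60 + $1,688.50 = $13,709.10.
Excess = $13,709.10 − $9,010.39 = $4,698.71.

Extra cost ≈ $4,698.71 per year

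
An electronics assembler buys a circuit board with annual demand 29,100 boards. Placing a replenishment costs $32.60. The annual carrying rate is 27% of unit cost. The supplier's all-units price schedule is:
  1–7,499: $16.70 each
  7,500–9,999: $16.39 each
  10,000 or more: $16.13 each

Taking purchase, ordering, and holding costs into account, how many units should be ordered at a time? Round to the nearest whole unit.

Holding cost per unit per year at price C is H = 0.27·C.
Candidates are each tier's EOQ (if it falls in that tier) and each price-break quantity.
EOQ at $16.70 = 648.7 (feasible in tier 1): TC = 29,100×$16.70 + (29,100/648.7)×32.6 + (648.7/2)×0.27×$16.70 = $488,894.90.
EOQ at $16.39 = 654.8 < 7500, so use break Q=7500: TC = 29,100×$16.39 + (29,100/7500.0)×32.6 + (7500.0/2)×0.27×$16.39 = $493,670.36.
EOQ at $16.13 = 660.0 < 10000, so use break Q=10000: TC = 29,100×$16.13 + (29,100/10000.0)×32.6 + (10000.0/2)×0.27×$16.13 = $491,253.37.
Lowest total cost is $488,894.90 at Q = 648.7.

Q* ≈ 649 boards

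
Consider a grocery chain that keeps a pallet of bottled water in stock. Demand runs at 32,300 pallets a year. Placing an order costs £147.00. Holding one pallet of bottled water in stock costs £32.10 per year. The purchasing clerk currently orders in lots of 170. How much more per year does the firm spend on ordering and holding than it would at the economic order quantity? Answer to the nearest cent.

Extra cost ≈ £13,199.18 per year

EOQ = √(2DS/H) = √(2 × 32,300 × 147 / 32.1) ≈ 543.90.
Cost at Q* = (D/Q*)S + (Q*/2)H = √(2DSH) ≈ £17,459.32.
Cost at Q = 170: (32,300/170)×147 + (170/2)×32.1 = £27,930.00 + £2,728.50 = £30,658.50.
Excess = £30,658.50 − £17,459.32 = £13,199.18.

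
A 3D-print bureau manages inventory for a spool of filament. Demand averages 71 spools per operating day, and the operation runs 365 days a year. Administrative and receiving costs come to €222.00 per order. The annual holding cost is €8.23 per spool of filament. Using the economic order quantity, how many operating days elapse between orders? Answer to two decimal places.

Annual demand D = 71 × 365 = 25,915.
The optimal lot size = √(2DS/H) = √(2 × 25,915 × 222 / 8.23) ≈ 1182.41.
Cycle time = Q*/D × 365 = 1182.41 / 25,915 × 365 ≈ 16.654 days.

T ≈ 16.65 days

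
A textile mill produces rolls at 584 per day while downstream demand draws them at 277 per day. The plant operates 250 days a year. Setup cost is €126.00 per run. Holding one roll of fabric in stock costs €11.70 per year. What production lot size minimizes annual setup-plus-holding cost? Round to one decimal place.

Annual demand D = 277 × 250 = 69,250.
Production build-up factor (1 − d/p) = 1 − 277/584 = 0.5257.
Q* = √(2DS / (H(1 − d/p))) = √(2 × 69,250 × 126 / (11.7 × 0.5257)).
= √(17,451,000 / 6.1505) ≈ 1684.436.

Q* ≈ 1,684.4 rolls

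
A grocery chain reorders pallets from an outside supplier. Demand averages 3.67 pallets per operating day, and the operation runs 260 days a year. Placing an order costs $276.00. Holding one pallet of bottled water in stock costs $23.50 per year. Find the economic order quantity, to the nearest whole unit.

Annual demand D = 3.67 × 260 = 954.2.
EOQ = √(2DS / H) = √(2 × 954.2 × 276 / 23.5).
= √(526,718.4 / 23.5) = √22,413.5489 ≈ 149.712.

Q* ≈ 150 pallets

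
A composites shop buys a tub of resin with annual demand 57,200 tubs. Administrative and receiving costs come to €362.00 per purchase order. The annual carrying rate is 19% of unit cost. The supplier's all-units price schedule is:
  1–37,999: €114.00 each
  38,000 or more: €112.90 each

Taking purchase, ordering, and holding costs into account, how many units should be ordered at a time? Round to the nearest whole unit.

Q* ≈ 1,383 tubs

Holding cost per unit per year at price C is H = 0.19·C.
For each price level, check whether its EOQ is feasible; otherwise the best quantity at that price is the breakpoint.
EOQ at €114.00 = 1382.7 (feasible in tier 1): TC = 57,200×€114.00 + (57,200/1382.7)×362 + (1382.7/2)×0.19×€114.00 = €6,550,749.98.
EOQ at €112.90 = 1389.5 < 38000, so use break Q=38000: TC = 57,200×€112.90 + (57,200/38000.0)×362 + (38000.0/2)×0.19×€112.90 = €6,865,993.91.
Lowest total cost is €6,550,749.98 at Q = 1382.7.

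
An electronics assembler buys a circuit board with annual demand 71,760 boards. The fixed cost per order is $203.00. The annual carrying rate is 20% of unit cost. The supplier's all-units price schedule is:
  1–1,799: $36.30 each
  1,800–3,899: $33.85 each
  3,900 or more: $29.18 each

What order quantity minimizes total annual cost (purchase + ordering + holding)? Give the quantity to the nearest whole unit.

Q* ≈ 3,900 boards

Holding cost per unit per year at price C is H = 0.20·C.
Evaluate total cost at each tier's feasible EOQ or, if the EOQ is below the tier, at the tier's minimum quantity.
Tier 1 ($36.30): EOQ = 2003.3 exceeds tier's upper bound 1799, so this tier is dominated.
EOQ at $33.85 = 2074.5 (feasible in tier 2): TC = 71,760×$33.85 + (71,760/2074.5)×203 + (2074.5/2)×0.20×$33.85 = $2,443,120.25.
EOQ at $29.18 = 2234.3 < 3900, so use break Q=3900: TC = 71,760×$29.18 + (71,760/3900.0)×203 + (3900.0/2)×0.20×$29.18 = $2,109,072.20.
Lowest total cost is $2,109,072.20 at Q = 3900.0.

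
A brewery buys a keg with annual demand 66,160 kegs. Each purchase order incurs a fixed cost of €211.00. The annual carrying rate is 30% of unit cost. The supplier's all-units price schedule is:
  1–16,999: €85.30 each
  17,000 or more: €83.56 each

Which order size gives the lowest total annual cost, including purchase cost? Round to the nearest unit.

Q* ≈ 1,045 kegs

Holding cost per unit per year at price C is H = 0.30·C.
Candidates are each tier's EOQ (if it falls in that tier) and each price-break quantity.
EOQ at €85.30 = 1044.5 (feasible in tier 1): TC = 66,160×€85.30 + (66,160/1044.5)×211 + (1044.5/2)×0.30×€85.30 = €5,670,177.39.
EOQ at €83.56 = 1055.3 < 17000, so use break Q=17000: TC = 66,160×€83.56 + (66,160/17000.0)×211 + (17000.0/2)×0.30×€83.56 = €5,742,228.76.
Lowest total cost is €5,670,177.39 at Q = 1044.5.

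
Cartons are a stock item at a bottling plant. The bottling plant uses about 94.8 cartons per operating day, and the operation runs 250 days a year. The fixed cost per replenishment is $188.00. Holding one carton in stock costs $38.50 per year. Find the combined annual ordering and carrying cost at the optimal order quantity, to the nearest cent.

TC* ≈ $18,522.45

Annual demand D = 94.8 × 250 = 23,700.
Q* = √(2DS/H) = √(2 × 23,700 × 188 / 38.5) ≈ 481.10.
At the optimum the two cost components are equal, so total cost = 2·(Q*/2)H = Q*·H.
Minimum total = √(2DSH) = √(2 × 23,700 × 188 × 38.5) ≈ 18522.451.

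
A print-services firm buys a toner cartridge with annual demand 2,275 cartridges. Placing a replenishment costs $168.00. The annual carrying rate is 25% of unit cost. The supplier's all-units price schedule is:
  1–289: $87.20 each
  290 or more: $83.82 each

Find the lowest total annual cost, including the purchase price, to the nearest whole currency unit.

Holding cost per unit per year at price C is H = 0.25·C.
For each price level, check whether its EOQ is feasible; otherwise the best quantity at that price is the breakpoint.
EOQ at $87.20 = 187.3 (feasible in tier 1): TC = 2,275×$87.20 + (2,275/187.3)×168 + (187.3/2)×0.25×$87.20 = $202,462.15.
EOQ at $83.82 = 191.0 < 290, so use break Q=290: TC = 2,275×$83.82 + (2,275/290.0)×168 + (290.0/2)×0.25×$83.82 = $195,046.91.
Lowest total cost among the candidates is at Q = 290.0.

TC* ≈ $195,047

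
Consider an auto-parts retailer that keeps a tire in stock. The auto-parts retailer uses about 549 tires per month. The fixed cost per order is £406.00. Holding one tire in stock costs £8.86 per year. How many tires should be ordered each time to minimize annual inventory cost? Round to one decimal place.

Annual demand D = 549 × 12 = 6,588.
EOQ = √(2DS / H) = √(2 × 6,588 × 406 / 8.86).
= √(5,349,456 / 8.86) = √603,776.0722 ≈ 777.030.

Q* ≈ 777.0 tires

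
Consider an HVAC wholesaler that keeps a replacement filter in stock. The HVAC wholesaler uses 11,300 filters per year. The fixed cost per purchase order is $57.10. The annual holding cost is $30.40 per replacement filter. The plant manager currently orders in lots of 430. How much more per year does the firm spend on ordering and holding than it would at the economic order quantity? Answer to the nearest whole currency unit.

Extra cost ≈ $1,773 per year

EOQ = √(2DS/H) = √(2 × 11,300 × 57.1 / 30.4) ≈ 206.03.
Cost at Q* = (D/Q*)S + (Q*/2)H = √(2DSH) ≈ $6,263.38.
Cost at Q = 430: (11,300/430)×57.1 + (430/2)×30.4 = $1,500.53 + $6,536.00 = $8,036.53.
Excess = $8,036.53 − $6,263.38 = $1,773.15.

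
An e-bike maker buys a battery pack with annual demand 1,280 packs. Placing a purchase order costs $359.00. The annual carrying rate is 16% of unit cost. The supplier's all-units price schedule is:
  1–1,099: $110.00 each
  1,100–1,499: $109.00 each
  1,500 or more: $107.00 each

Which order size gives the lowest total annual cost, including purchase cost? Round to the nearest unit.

Q* ≈ 229 packs

Holding cost per unit per year at price C is H = 0.16·C.
For each price level, check whether its EOQ is feasible; otherwise the best quantity at that price is the breakpoint.
EOQ at $110.00 = 228.5 (feasible in tier 1): TC = 1,280×$110.00 + (1,280/228.5)×359 + (228.5/2)×0.16×$110.00 = $144,821.83.
EOQ at $109.00 = 229.6 < 1100, so use break Q=1100: TC = 1,280×$109.00 + (1,280/1100.0)×359 + (1100.0/2)×0.16×$109.00 = $149,529.75.
EOQ at $107.00 = 231.7 < 1500, so use break Q=1500: TC = 1,280×$107.00 + (1,280/1500.0)×359 + (1500.0/2)×0.16×$107.00 = $150,106.35.
Lowest total cost is $144,821.83 at Q = 228.5.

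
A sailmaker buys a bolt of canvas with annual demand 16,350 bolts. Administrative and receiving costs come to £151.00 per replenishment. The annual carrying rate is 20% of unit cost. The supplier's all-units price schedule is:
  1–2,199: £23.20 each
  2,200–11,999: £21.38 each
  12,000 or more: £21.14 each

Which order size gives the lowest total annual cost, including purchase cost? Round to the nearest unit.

Holding cost per unit per year at price C is H = 0.20·C.
For each price level, check whether its EOQ is feasible; otherwise the best quantity at that price is the breakpoint.
EOQ at £23.20 = 1031.6 (feasible in tier 1): TC = 16,350×£23.20 + (16,350/1031.6)×151 + (1031.6/2)×0.20×£23.20 = £384,106.54.
EOQ at £21.38 = 1074.6 < 2200, so use break Q=2200: TC = 16,350×£21.38 + (16,350/2200.0)×151 + (2200.0/2)×0.20×£21.38 = £355,388.80.
EOQ at £21.14 = 1080.7 < 12000, so use break Q=12000: TC = 16,350×£21.14 + (16,350/12000.0)×151 + (12000.0/2)×0.20×£21.14 = £371,212.74.
Lowest total cost is £355,388.80 at Q = 2200.0.

Q* ≈ 2,200 bolts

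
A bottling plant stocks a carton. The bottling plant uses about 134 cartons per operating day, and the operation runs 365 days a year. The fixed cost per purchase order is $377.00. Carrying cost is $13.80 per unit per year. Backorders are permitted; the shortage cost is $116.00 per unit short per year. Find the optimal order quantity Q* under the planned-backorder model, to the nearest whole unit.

Annual demand D = 134 × 365 = 48,910.
With planned backorders, Q* = √(2DS/H) · √((H+B)/B).
√(2DS/H) = √(2 × 48,910 × 377 / 13.8) = 1634.726.
√((H+B)/B) = √((13.8+116)/116) = 1.0578.
Q* ≈ 1729.232.

Q* ≈ 1,729 cartons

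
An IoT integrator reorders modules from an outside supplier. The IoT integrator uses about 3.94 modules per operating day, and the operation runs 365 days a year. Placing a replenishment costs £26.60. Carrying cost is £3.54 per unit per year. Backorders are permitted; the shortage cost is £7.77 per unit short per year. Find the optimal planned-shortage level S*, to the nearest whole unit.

Annual demand D = 3.94 × 365 = 1,438.1.
With planned backorders, Q* = √(2DS/H) · √((H+B)/B).
√(2DS/H) = √(2 × 1,438.1 × 26.6 / 3.54) = 147.011.
√((H+B)/B) = √((3.54+7.77)/7.77) = 1.2065.
Q* ≈ 177.366.
S* = Q* · H/(H+B) = 177.366 × 3.54/11.31 ≈ 55.515.

S* ≈ 56 modules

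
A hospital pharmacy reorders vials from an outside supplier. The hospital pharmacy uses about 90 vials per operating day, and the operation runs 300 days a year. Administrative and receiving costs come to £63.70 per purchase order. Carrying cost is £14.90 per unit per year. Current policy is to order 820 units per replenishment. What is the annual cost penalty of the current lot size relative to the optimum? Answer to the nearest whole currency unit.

Extra cost ≈ £1,047 per year

Annual demand D = 90 × 300 = 27,000.
EOQ = √(2DS/H) = √(2 × 27,000 × 63.7 / 14.9) ≈ 480.48.
Cost at Q* = (D/Q*)S + (Q*/2)H = √(2DSH) ≈ £7,159.12.
Cost at Q = 820: (27,000/820)×63.7 + (820/2)×14.9 = £2,097.44 + £6,109.00 = £8,206.44.
Excess = £8,206.44 − £7,159.12 = £1,047.32.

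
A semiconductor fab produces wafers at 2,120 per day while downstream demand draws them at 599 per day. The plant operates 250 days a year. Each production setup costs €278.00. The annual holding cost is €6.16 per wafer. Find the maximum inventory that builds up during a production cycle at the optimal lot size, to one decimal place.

Annual demand D = 599 × 250 = 149,750.
Production build-up factor (1 − d/p) = 1 − 599/2,120 = 0.7175.
Q* = √(2DS / (H(1 − d/p))) = √(2 × 149,750 × 278 / (6.16 × 0.7175)).
= √(83,261,000 / 4.4195) ≈ 4340.440.
Maximum inventory = Q*(1 − d/p) = 4340.440 × 0.7175 ≈ 3114.061.

I_max ≈ 3,114.1 wafers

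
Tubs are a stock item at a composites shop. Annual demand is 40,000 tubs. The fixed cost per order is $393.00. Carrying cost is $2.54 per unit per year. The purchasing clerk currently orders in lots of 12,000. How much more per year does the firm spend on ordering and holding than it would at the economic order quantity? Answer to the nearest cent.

EOQ = √(2DS/H) = √(2 × 40,000 × 393 / 2.54) ≈ 3518.23.
Cost at Q* = (D/Q*)S + (Q*/2)H = √(2DSH) ≈ $8,936.31.
Cost at Q = 12,000: (40,000/12,000)×393 + (12,000/2)×2.54 = $1,310.00 + $15,240.00 = $16,550.00.
Excess = $16,550.00 − $8,936.31 = $7,613.69.

Extra cost ≈ $7,613.69 per year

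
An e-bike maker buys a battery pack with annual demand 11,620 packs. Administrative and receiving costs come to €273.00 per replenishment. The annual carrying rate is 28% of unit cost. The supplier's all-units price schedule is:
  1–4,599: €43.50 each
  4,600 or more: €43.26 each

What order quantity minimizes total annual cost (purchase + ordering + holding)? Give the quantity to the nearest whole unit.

Q* ≈ 722 packs

Holding cost per unit per year at price C is H = 0.28·C.
Evaluate total cost at each tier's feasible EOQ or, if the EOQ is below the tier, at the tier's minimum quantity.
EOQ at €43.50 = 721.7 (feasible in tier 1): TC = 11,620×€43.50 + (11,620/721.7)×273 + (721.7/2)×0.28×€43.50 = €514,260.69.
EOQ at €43.26 = 723.7 < 4600, so use break Q=4600: TC = 11,620×€43.26 + (11,620/4600.0)×273 + (4600.0/2)×0.28×€43.26 = €531,230.26.
Lowest total cost is €514,260.69 at Q = 721.7.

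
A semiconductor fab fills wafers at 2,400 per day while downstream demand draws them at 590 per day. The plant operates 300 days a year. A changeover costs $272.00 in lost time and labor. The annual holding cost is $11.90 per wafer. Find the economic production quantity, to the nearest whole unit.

Q* ≈ 3,276 wafers

Annual demand D = 590 × 300 = 177,000.
Production build-up factor (1 − d/p) = 1 − 590/2,400 = 0.7542.
Q* = √(2DS / (H(1 − d/p))) = √(2 × 177,000 × 272 / (11.9 × 0.7542)).
= √(96,288,000 / 8.9746) ≈ 3275.510.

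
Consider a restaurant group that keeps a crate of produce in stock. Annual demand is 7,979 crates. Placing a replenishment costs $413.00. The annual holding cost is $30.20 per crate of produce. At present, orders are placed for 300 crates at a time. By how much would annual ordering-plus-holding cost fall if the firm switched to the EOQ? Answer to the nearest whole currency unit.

EOQ = √(2DS/H) = √(2 × 7,979 × 413 / 30.2) ≈ 467.15.
Cost at Q* = (D/Q*)S + (Q*/2)H = √(2DSH) ≈ $14,108.07.
Cost at Q = 300: (7,979/300)×413 + (300/2)×30.2 = $10,984.42 + $4,530.00 = $15,514.42.
Excess = $15,514.42 − $14,108.07 = $1,406.35.

Extra cost ≈ $1,406 per year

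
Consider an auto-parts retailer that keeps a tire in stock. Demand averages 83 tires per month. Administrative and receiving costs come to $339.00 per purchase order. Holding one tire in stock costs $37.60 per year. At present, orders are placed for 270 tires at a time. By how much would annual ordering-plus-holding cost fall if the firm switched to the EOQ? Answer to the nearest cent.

Annual demand D = 83 × 12 = 996.
EOQ = √(2DS/H) = √(2 × 996 × 339 / 37.6) ≈ 134.01.
Cost at Q* = (D/Q*)S + (Q*/2)H = √(2DSH) ≈ $5,038.93.
Cost at Q = 270: (996/270)×339 + (270/2)×37.6 = $1,250.53 + $5,076.00 = $6,326.53.
Excess = $6,326.53 − $5,038.93 = $1,287.60.

Extra cost ≈ $1,287.60 per year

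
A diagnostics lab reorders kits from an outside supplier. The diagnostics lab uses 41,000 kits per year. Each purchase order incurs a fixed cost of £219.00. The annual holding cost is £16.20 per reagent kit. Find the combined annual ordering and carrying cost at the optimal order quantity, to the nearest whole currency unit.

TC* ≈ £17,056

Q* = √(2DS/H) = √(2 × 41,000 × 219 / 16.2) ≈ 1052.86.
At the optimum the two cost components are equal, so total cost = 2·(Q*/2)H = Q*·H.
Minimum total = √(2DSH) = √(2 × 41,000 × 219 × 16.2) ≈ 17056.365.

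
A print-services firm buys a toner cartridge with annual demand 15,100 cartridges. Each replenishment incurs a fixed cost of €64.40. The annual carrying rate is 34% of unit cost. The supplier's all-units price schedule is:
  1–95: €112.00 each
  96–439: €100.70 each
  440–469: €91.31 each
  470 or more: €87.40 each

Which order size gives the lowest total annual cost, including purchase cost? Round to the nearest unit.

Holding cost per unit per year at price C is H = 0.34·C.
Evaluate total cost at each tier's feasible EOQ or, if the EOQ is below the tier, at the tier's minimum quantity.
Tier 1 (€112.00): EOQ = 226.0 exceeds tier's upper bound 95, so this tier is dominated.
EOQ at €100.70 = 238.3 (feasible in tier 2): TC = 15,100×€100.70 + (15,100/238.3)×64.4 + (238.3/2)×0.34×€100.70 = €1,528,730.20.
EOQ at €91.31 = 250.3 < 440, so use break Q=440: TC = 15,100×€91.31 + (15,100/440.0)×64.4 + (440.0/2)×0.34×€91.31 = €1,387,821.08.
EOQ at €87.40 = 255.8 < 470, so use break Q=470: TC = 15,100×€87.40 + (15,100/470.0)×64.4 + (470.0/2)×0.34×€87.40 = €1,328,792.28.
Lowest total cost is €1,328,792.28 at Q = 470.0.

Q* ≈ 470 cartridges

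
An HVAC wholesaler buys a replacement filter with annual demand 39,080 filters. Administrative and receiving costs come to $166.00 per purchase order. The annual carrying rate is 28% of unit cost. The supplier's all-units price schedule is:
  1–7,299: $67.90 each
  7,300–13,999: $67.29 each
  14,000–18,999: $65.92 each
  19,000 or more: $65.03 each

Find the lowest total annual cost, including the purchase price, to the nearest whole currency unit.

Holding cost per unit per year at price C is H = 0.28·C.
Evaluate total cost at each tier's feasible EOQ or, if the EOQ is below the tier, at the tier's minimum quantity.
EOQ at $67.90 = 826.1 (feasible in tier 1): TC = 39,080×$67.90 + (39,080/826.1)×166 + (826.1/2)×0.28×$67.90 = $2,669,237.81.
EOQ at $67.29 = 829.8 < 7300, so use break Q=7300: TC = 39,080×$67.29 + (39,080/7300.0)×166 + (7300.0/2)×0.28×$67.29 = $2,699,352.25.
EOQ at $65.92 = 838.4 < 14000, so use break Q=14000: TC = 39,080×$65.92 + (39,080/14000.0)×166 + (14000.0/2)×0.28×$65.92 = $2,705,820.18.
EOQ at $65.03 = 844.1 < 19000, so use break Q=19000: TC = 39,080×$65.03 + (39,080/19000.0)×166 + (19000.0/2)×0.28×$65.03 = $2,714,693.64.
Lowest total cost among the candidates is at Q = 826.1.

TC* ≈ $2,669,238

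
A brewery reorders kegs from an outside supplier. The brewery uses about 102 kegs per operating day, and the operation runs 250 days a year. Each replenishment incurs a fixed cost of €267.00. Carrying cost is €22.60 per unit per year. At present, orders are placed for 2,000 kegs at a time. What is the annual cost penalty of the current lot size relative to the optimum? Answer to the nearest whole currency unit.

Annual demand D = 102 × 250 = 25,500.
EOQ = √(2DS/H) = √(2 × 25,500 × 267 / 22.6) ≈ 776.22.
Cost at Q* = (D/Q*)S + (Q*/2)H = √(2DSH) ≈ €17,542.64.
Cost at Q = 2,000: (25,500/2,000)×267 + (2,000/2)×22.6 = €3,404.25 + €22,600.00 = €26,004.25.
Excess = €26,004.25 − €17,542.64 = €8,461.61.

Extra cost ≈ €8,462 per year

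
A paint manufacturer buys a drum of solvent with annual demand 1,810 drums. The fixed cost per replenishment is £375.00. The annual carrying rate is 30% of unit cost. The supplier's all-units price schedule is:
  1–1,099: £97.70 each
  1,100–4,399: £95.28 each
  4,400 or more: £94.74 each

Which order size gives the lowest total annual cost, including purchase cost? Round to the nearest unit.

Q* ≈ 215 drums

Holding cost per unit per year at price C is H = 0.30·C.
For each price level, check whether its EOQ is feasible; otherwise the best quantity at that price is the breakpoint.
EOQ at £97.70 = 215.2 (feasible in tier 1): TC = 1,810×£97.70 + (1,810/215.2)×375 + (215.2/2)×0.30×£97.70 = £183,144.80.
EOQ at £95.28 = 217.9 < 1100, so use break Q=1100: TC = 1,810×£95.28 + (1,810/1100.0)×375 + (1100.0/2)×0.30×£95.28 = £188,795.05.
EOQ at £94.74 = 218.5 < 4400, so use break Q=4400: TC = 1,810×£94.74 + (1,810/4400.0)×375 + (4400.0/2)×0.30×£94.74 = £234,162.06.
Lowest total cost is £183,144.80 at Q = 215.2.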